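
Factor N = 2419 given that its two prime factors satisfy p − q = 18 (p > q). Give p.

Since p = q + 18, we have 2419 = q(q + 18), so q² + 18q − 2419 = 0.
Discriminant: 18² + 4·2419 = 324 + 9676 = 10000; √10000 = 100.
q = (−18 + 100)/2 = 41, and p = q + 18 = 59.
Check: 41 · 59 = 2419.

59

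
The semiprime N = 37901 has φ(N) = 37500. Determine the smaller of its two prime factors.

φ(n) = (p−1)(q−1) = n − (p+q) + 1, so p + q = 37901 − 37500 + 1 = 402.
p and q are the roots of t² − 402t + 37901 = 0.
Discriminant: 402² − 4·37901 = 161604 − 151604 = 10000; √10000 = 100.
q = (402 − 100)/2 = 151, p = (402 + 100)/2 = 251.
Check: 151 · 251 = 37901.

151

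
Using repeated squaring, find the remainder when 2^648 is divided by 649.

80

2^1 ≡ 2 (mod 649)
2^2 ≡ 2^2 = 4 ≡ 4 (mod 649)
2^4 ≡ 4^2 = 16 ≡ 16 (mod 649)
2^8 ≡ 16^2 = 256 ≡ 256 (mod 649)
2^16 ≡ 256^2 = 65536 ≡ 636 (mod 649)
2^32 ≡ 636^2 = 404496 ≡ 169 (mod 649)
2^64 ≡ 169^2 = 28561 ≡ 5 (mod 649)
2^128 ≡ 5^2 = 25 ≡ 25 (mod 649)
2^256 ≡ 25^2 = 625 ≡ 625 (mod 649)
2^512 ≡ 625^2 = 390625 ≡ 576 (mod 649)
648 = 512 + 128 + 8 in binary powers of 2.
So 2^648 ≡ 576 · 25 · 256 ≡ 80 (mod 649).
Since 80 ≠ 1, base 2 is a Fermat witness: 649 is composite.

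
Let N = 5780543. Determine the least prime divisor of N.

5780543 is odd.
Digit sum 32, not divisible by 3.
Ends in 3: not divisible by 5.
7: 5780543 = 7·825791 + 6
11: 5780543 = 11·525503 + 10
13: 5780543 = 13·444657 + 2
17: 5780543 = 17·340031 + 16
19: 5780543 = 19·304239 + 2
23: 5780543 = 23·251327 + 22
29: 5780543 = 29·199329 + 2
31: 5780543 = 31·186469 + 4
37: 5780543 = 37·156230 + 33
41: 5780543 = 41·140988 + 35
43: 5780543 = 43·134431 + 10
47: 5780543 = 47·122990 + 13
53: 5780543 = 53·109066 + 45
59: 5780543 = 59·97975 + 18
61: 5780543 = 61·94763

61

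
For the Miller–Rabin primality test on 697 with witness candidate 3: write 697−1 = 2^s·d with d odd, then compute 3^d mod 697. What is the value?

96

697 − 1 = 696 = 2^3 · 87, so d = 87.
3^1 ≡ 3 (mod 697)
3^2 ≡ 3^2 = 9 ≡ 9 (mod 697)
3^4 ≡ 9^2 = 81 ≡ 81 (mod 697)
3^8 ≡ 81^2 = 6561 ≡ 288 (mod 697)
3^16 ≡ 288^2 = 82944 ≡ 1 (mod 697)
3^32 ≡ 1^2 = 1 ≡ 1 (mod 697)
3^64 ≡ 1^2 = 1 ≡ 1 (mod 697)
87 = 64 + 16 + 4 + 2 + 1 in binary powers of 2.
So 3^87 ≡ 1 · 1 · 81 · 9 · 3 ≡ 96 (mod 697).
Squaring chain: 96 → 155 → 327; never reaches −1, so base 3 is a Miller–Rabin witness that 697 is composite.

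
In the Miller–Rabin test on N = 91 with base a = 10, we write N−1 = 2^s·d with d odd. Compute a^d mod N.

91 − 1 = 90 = 2^1 · 45, so d = 45.
10^1 ≡ 10 (mod 91)
10^2 ≡ 10^2 = 100 ≡ 9 (mod 91)
10^4 ≡ 9^2 = 81 ≡ 81 (mod 91)
10^8 ≡ 81^2 = 6561 ≡ 9 (mod 91)
10^16 ≡ 9^2 = 81 ≡ 81 (mod 91)
10^32 ≡ 81^2 = 6561 ≡ 9 (mod 91)
45 = 32 + 8 + 4 + 1 in binary powers of 2.
So 10^45 ≡ 9 · 9 · 81 · 10 ≡ 90 (mod 91).
Since 10^d ≡ 90 (mod 91), base 10 does not prove 91 composite.

90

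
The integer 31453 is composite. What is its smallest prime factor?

71

31453 is odd.
Digit sum 16, not divisible by 3.
Ends in 3: not divisible by 5.
7: 31453 = 7·4493 + 2
11: 31453 = 11·2859 + 4
13: 31453 = 13·2419 + 6
17: 31453 = 17·1850 + 3
19: 31453 = 19·1655 + 8
23: 31453 = 23·1367 + 12
29: 31453 = 29·1084 + 17
31: 31453 = 31·1014 + 19
37: 31453 = 37·850 + 3
41: 31453 = 41·767 + 6
43: 31453 = 43·731 + 20
47: 31453 = 47·669 + 10
53: 31453 = 53·593 + 24
59: 31453 = 59·533 + 6
61: 31453 = 61·515 + 38
67: 31453 = 67·469 + 30
71: 31453 = 71·443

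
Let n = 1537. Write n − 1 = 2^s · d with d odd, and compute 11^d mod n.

1331

1537 − 1 = 1536 = 2^9 · 3, so d = 3.
11^1 ≡ 11 (mod 1537)
11^2 ≡ 11^2 = 121 ≡ 121 (mod 1537)
3 = 2 + 1 in binary powers of 2.
So 11^3 ≡ 121 · 11 ≡ 1331 (mod 1537).
Squaring chain: 1331 → 937 → 342 → 152 → 49 → 864 → 1051 → 1035 → 1473; never reaches −1, so base 11 is a Miller–Rabin witness that 1537 is composite.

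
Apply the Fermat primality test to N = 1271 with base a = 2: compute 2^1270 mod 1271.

1024

2^1 ≡ 2 (mod 1271)
2^2 ≡ 2^2 = 4 ≡ 4 (mod 1271)
2^4 ≡ 4^2 = 16 ≡ 16 (mod 1271)
2^8 ≡ 16^2 = 256 ≡ 256 (mod 1271)
2^16 ≡ 256^2 = 65536 ≡ 715 (mod 1271)
2^32 ≡ 715^2 = 511225 ≡ 283 (mod 1271)
2^64 ≡ 283^2 = 80089 ≡ 16 (mod 1271)
2^128 ≡ 16^2 = 256 ≡ 256 (mod 1271)
2^256 ≡ 256^2 = 65536 ≡ 715 (mod 1271)
2^512 ≡ 715^2 = 511225 ≡ 283 (mod 1271)
2^1024 ≡ 283^2 = 80089 ≡ 16 (mod 1271)
1270 = 1024 + 128 + 64 + 32 + 16 + 4 + 2 in binary powers of 2.
So 2^1270 ≡ 16 · 256 · 16 · 283 · 715 · 16 · 4 ≡ 1024 (mod 1271).
Since 1024 ≠ 1, base 2 is a Fermat witness: 1271 is composite.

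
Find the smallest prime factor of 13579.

13579 is odd.
Digit sum 25, not divisible by 3.
Ends in 9: not divisible by 5.
7: 13579 = 7·1939 + 6
11: 13579 = 11·1234 + 5
13: 13579 = 13·1044 + 7
17: 13579 = 17·798 + 13
19: 13579 = 19·714 + 13
23: 13579 = 23·590 + 9
29: 13579 = 29·468 + 7
31: 13579 = 31·438 + 1
37: 13579 = 37·367

37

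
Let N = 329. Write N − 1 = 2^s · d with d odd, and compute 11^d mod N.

329 − 1 = 328 = 2^3 · 41, so d = 41.
11^1 ≡ 11 (mod 329)
11^2 ≡ 11^2 = 121 ≡ 121 (mod 329)
11^4 ≡ 121^2 = 14641 ≡ 165 (mod 329)
11^8 ≡ 165^2 = 27225 ≡ 247 (mod 329)
11^16 ≡ 247^2 = 61009 ≡ 144 (mod 329)
11^32 ≡ 144^2 = 20736 ≡ 9 (mod 329)
41 = 32 + 8 + 1 in binary powers of 2.
So 11^41 ≡ 9 · 247 · 11 ≡ 107 (mod 329).
Squaring chain: 107 → 263 → 79; never reaches −1, so base 11 is a Miller–Rabin witness that 329 is composite.

107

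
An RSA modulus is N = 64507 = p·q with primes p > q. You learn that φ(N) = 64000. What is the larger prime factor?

257

φ(n) = (p−1)(q−1) = n − (p+q) + 1, so p + q = 64507 − 64000 + 1 = 508.
p and q are the roots of t² − 508t + 64507 = 0.
Discriminant: 508² − 4·64507 = 258064 − 258028 = 36; √36 = 6.
q = (508 − 6)/2 = 251, p = (508 + 6)/2 = 257.
Check: 251 · 257 = 64507.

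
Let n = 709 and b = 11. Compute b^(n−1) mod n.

11^1 ≡ 11 (mod 709)
11^2 ≡ 11^2 = 121 ≡ 121 (mod 709)
11^4 ≡ 121^2 = 14641 ≡ 461 (mod 709)
11^8 ≡ 461^2 = 212521 ≡ 530 (mod 709)
11^16 ≡ 530^2 = 280900 ≡ 136 (mod 709)
11^32 ≡ 136^2 = 18496 ≡ 62 (mod 709)
11^64 ≡ 62^2 = 3844 ≡ 299 (mod 709)
11^128 ≡ 299^2 = 89401 ≡ 67 (mod 709)
11^256 ≡ 67^2 = 4489 ≡ 235 (mod 709)
11^512 ≡ 235^2 = 55225 ≡ 632 (mod 709)
708 = 512 + 128 + 64 + 4 in binary powers of 2.
So 11^708 ≡ 632 · 67 · 299 · 461 ≡ 1 (mod 709).
Since the result is 1, base 11 gives no evidence that 709 is composite.

1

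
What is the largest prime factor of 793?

61

793 = 13 · 61
61 is prime.
So 793 = 13 · 61; the largest prime factor is 61.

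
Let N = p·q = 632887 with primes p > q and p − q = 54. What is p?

823

Since p = q + 54, we have 632887 = q(q + 54), so q² + 54q − 632887 = 0.
Discriminant: 54² + 4·632887 = 2916 + 2531548 = 2534464; √2534464 = 1592.
q = (−54 + 1592)/2 = 769, and p = q + 54 = 823.
Check: 769 · 823 = 632887.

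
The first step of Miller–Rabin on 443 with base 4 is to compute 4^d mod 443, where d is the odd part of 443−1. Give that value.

443 − 1 = 442 = 2^1 · 221, so d = 221.
4^1 ≡ 4 (mod 443)
4^2 ≡ 4^2 = 16 ≡ 16 (mod 443)
4^4 ≡ 16^2 = 256 ≡ 256 (mod 443)
4^8 ≡ 256^2 = 65536 ≡ 415 (mod 443)
4^16 ≡ 415^2 = 172225 ≡ 341 (mod 443)
4^32 ≡ 341^2 = 116281 ≡ 215 (mod 443)
4^64 ≡ 215^2 = 46225 ≡ 153 (mod 443)
4^128 ≡ 153^2 = 23409 ≡ 373 (mod 443)
221 = 128 + 64 + 16 + 8 + 4 + 1 in binary powers of 2.
So 4^221 ≡ 373 · 153 · 341 · 415 · 256 · 4 ≡ 1 (mod 443).
Since 4^d ≡ 1 (mod 443), base 4 does not prove 443 composite.

1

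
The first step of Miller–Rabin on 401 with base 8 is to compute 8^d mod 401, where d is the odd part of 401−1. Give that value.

401 − 1 = 400 = 2^4 · 25, so d = 25.
8^1 ≡ 8 (mod 401)
8^2 ≡ 8^2 = 64 ≡ 64 (mod 401)
8^4 ≡ 64^2 = 4096 ≡ 86 (mod 401)
8^8 ≡ 86^2 = 7396 ≡ 178 (mod 401)
8^16 ≡ 178^2 = 31684 ≡ 5 (mod 401)
25 = 16 + 8 + 1 in binary powers of 2.
So 8^25 ≡ 5 · 178 · 8 ≡ 303 (mod 401).
Squaring chain: 303 → 381 → 400 → 1; reaches −1, so base 8 does not prove 401 composite.

303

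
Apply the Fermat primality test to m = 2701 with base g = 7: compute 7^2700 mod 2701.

2554

7^1 ≡ 7 (mod 2701)
7^2 ≡ 7^2 = 49 ≡ 49 (mod 2701)
7^4 ≡ 49^2 = 2401 ≡ 2401 (mod 2701)
7^8 ≡ 2401^2 = 5764801 ≡ 867 (mod 2701)
7^16 ≡ 867^2 = 751689 ≡ 811 (mod 2701)
7^32 ≡ 811^2 = 657721 ≡ 1378 (mod 2701)
7^64 ≡ 1378^2 = 1898884 ≡ 81 (mod 2701)
7^128 ≡ 81^2 = 6561 ≡ 1159 (mod 2701)
7^256 ≡ 1159^2 = 1343281 ≡ 884 (mod 2701)
7^512 ≡ 884^2 = 781456 ≡ 867 (mod 2701)
7^1024 ≡ 867^2 = 751689 ≡ 811 (mod 2701)
7^2048 ≡ 811^2 = 657721 ≡ 1378 (mod 2701)
2700 = 2048 + 512 + 128 + 8 + 4 in binary powers of 2.
So 7^2700 ≡ 1378 · 867 · 1159 · 867 · 2401 ≡ 2554 (mod 2701).
Since 2554 ≠ 1, base 7 is a Fermat witness: 2701 is composite.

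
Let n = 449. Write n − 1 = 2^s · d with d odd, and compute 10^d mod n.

449 − 1 = 448 = 2^6 · 7, so d = 7.
10^1 ≡ 10 (mod 449)
10^2 ≡ 10^2 = 100 ≡ 100 (mod 449)
10^4 ≡ 100^2 = 10000 ≡ 122 (mod 449)
7 = 4 + 2 + 1 in binary powers of 2.
So 10^7 ≡ 122 · 100 · 10 ≡ 321 (mod 449).
Squaring chain: 321 → 220 → 357 → 382 → 448 → 1; reaches −1, so base 10 does not prove 449 composite.

321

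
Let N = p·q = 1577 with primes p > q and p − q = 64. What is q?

Since p = q + 64, we have 1577 = q(q + 64), so q² + 64q − 1577 = 0.
Discriminant: 64² + 4·1577 = 4096 + 6308 = 10404; √10404 = 102.
q = (−64 + 102)/2 = 19, and p = q + 64 = 83.
Check: 19 · 83 = 1577.

19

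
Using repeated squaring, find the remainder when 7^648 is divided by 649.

64

7^1 ≡ 7 (mod 649)
7^2 ≡ 7^2 = 49 ≡ 49 (mod 649)
7^4 ≡ 49^2 = 2401 ≡ 454 (mod 649)
7^8 ≡ 454^2 = 206116 ≡ 383 (mod 649)
7^16 ≡ 383^2 = 146689 ≡ 15 (mod 649)
7^32 ≡ 15^2 = 225 ≡ 225 (mod 649)
7^64 ≡ 225^2 = 50625 ≡ 3 (mod 649)
7^128 ≡ 3^2 = 9 ≡ 9 (mod 649)
7^256 ≡ 9^2 = 81 ≡ 81 (mod 649)
7^512 ≡ 81^2 = 6561 ≡ 71 (mod 649)
648 = 512 + 128 + 8 in binary powers of 2.
So 7^648 ≡ 71 · 9 · 383 ≡ 64 (mod 649).
Since 64 ≠ 1, base 7 is a Fermat witness: 649 is composite.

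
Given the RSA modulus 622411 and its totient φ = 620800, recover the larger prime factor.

971

φ(n) = (p−1)(q−1) = n − (p+q) + 1, so p + q = 622411 − 620800 + 1 = 1612.
p and q are the roots of t² − 1612t + 622411 = 0.
Discriminant: 1612² − 4·622411 = 2598544 − 2489644 = 108900; √108900 = 330.
q = (1612 − 330)/2 = 641, p = (1612 + 330)/2 = 971.
Check: 641 · 971 = 622411.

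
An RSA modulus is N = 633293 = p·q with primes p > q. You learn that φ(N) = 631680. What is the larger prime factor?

941

φ(n) = (p−1)(q−1) = n − (p+q) + 1, so p + q = 633293 − 631680 + 1 = 1614.
p and q are the roots of t² − 1614t + 633293 = 0.
Discriminant: 1614² − 4·633293 = 2604996 − 2533172 = 71824; √71824 = 268.
q = (1614 − 268)/2 = 673, p = (1614 + 268)/2 = 941.
Check: 673 · 941 = 633293.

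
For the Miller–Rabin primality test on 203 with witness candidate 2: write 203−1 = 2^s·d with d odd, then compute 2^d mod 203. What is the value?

203 − 1 = 202 = 2^1 · 101, so d = 101.
2^1 ≡ 2 (mod 203)
2^2 ≡ 2^2 = 4 ≡ 4 (mod 203)
2^4 ≡ 4^2 = 16 ≡ 16 (mod 203)
2^8 ≡ 16^2 = 256 ≡ 53 (mod 203)
2^16 ≡ 53^2 = 2809 ≡ 170 (mod 203)
2^32 ≡ 170^2 = 28900 ≡ 74 (mod 203)
2^64 ≡ 74^2 = 5476 ≡ 198 (mod 203)
101 = 64 + 32 + 4 + 1 in binary powers of 2.
So 2^101 ≡ 198 · 74 · 16 · 2 ≡ 137 (mod 203).
Squaring chain: 137; never reaches −1, so base 2 is a Miller–Rabin witness that 203 is composite.

137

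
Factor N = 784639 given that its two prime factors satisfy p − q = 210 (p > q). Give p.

Since p = q + 210, we have 784639 = q(q + 210), so q² + 210q − 784639 = 0.
Discriminant: 210² + 4·784639 = 44100 + 3138556 = 3182656; √3182656 = 1784.
q = (−210 + 1784)/2 = 787, and p = q + 210 = 997.
Check: 787 · 997 = 784639.

997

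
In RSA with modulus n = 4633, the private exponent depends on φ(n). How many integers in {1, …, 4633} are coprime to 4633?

Factor: 4633 = 41 · 113.
φ(4633) = (41−1) · (113−1) = 40 · 112 = 4480.

4480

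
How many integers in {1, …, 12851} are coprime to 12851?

Factor: 12851 = 71 · 181.
φ(12851) = (71−1) · (181−1) = 70 · 180 = 12600.

12600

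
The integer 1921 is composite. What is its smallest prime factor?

1921 is odd.
Digit sum 13, not divisible by 3.
Ends in 1: not divisible by 5.
7: 1921 = 7·274 + 3
11: 1921 = 11·174 + 7
13: 1921 = 13·147 + 10
17: 1921 = 17·113

17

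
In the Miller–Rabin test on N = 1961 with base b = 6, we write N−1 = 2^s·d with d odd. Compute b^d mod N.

1961 − 1 = 1960 = 2^3 · 245, so d = 245.
6^1 ≡ 6 (mod 1961)
6^2 ≡ 6^2 = 36 ≡ 36 (mod 1961)
6^4 ≡ 36^2 = 1296 ≡ 1296 (mod 1961)
6^8 ≡ 1296^2 = 1679616 ≡ 1000 (mod 1961)
6^16 ≡ 1000^2 = 1000000 ≡ 1851 (mod 1961)
6^32 ≡ 1851^2 = 3426201 ≡ 334 (mod 1961)
6^64 ≡ 334^2 = 111556 ≡ 1740 (mod 1961)
6^128 ≡ 1740^2 = 3027600 ≡ 1777 (mod 1961)
245 = 128 + 64 + 32 + 16 + 4 + 1 in binary powers of 2.
So 6^245 ≡ 1777 · 1740 · 334 · 1851 · 1296 · 6 ≡ 820 (mod 1961).
Squaring chain: 820 → 1738 → 704; never reaches −1, so base 6 is a Miller–Rabin witness that 1961 is composite.

820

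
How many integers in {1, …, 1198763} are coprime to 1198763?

1153440

Factor: 1198763 = 37 · 179 · 181.
φ(1198763) = (37−1) · (179−1) · (181−1) = 36 · 178 · 180 = 1153440.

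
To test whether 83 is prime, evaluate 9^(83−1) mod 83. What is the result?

9^1 ≡ 9 (mod 83)
9^2 ≡ 9^2 = 81 ≡ 81 (mod 83)
9^4 ≡ 81^2 = 6561 ≡ 4 (mod 83)
9^8 ≡ 4^2 = 16 ≡ 16 (mod 83)
9^16 ≡ 16^2 = 256 ≡ 7 (mod 83)
9^32 ≡ 7^2 = 49 ≡ 49 (mod 83)
9^64 ≡ 49^2 = 2401 ≡ 77 (mod 83)
82 = 64 + 16 + 2 in binary powers of 2.
So 9^82 ≡ 77 · 7 · 81 ≡ 1 (mod 83).
Since the result is 1, base 9 gives no evidence that 83 is composite.

1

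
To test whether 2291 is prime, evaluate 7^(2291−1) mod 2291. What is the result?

7^1 ≡ 7 (mod 2291)
7^2 ≡ 7^2 = 49 ≡ 49 (mod 2291)
7^4 ≡ 49^2 = 2401 ≡ 110 (mod 2291)
7^8 ≡ 110^2 = 12100 ≡ 645 (mod 2291)
7^16 ≡ 645^2 = 416025 ≡ 1354 (mod 2291)
7^32 ≡ 1354^2 = 1833316 ≡ 516 (mod 2291)
7^64 ≡ 516^2 = 266256 ≡ 500 (mod 2291)
7^128 ≡ 500^2 = 250000 ≡ 281 (mod 2291)
7^256 ≡ 281^2 = 78961 ≡ 1067 (mod 2291)
7^512 ≡ 1067^2 = 1138489 ≡ 2153 (mod 2291)
7^1024 ≡ 2153^2 = 4635409 ≡ 716 (mod 2291)
7^2048 ≡ 716^2 = 512656 ≡ 1763 (mod 2291)
2290 = 2048 + 128 + 64 + 32 + 16 + 2 in binary powers of 2.
So 7^2290 ≡ 1763 · 281 · 500 · 516 · 1354 · 49 ≡ 1747 (mod 2291).
Since 1747 ≠ 1, base 7 is a Fermat witness: 2291 is composite.

1747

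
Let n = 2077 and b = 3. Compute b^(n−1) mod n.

1938

3^1 ≡ 3 (mod 2077)
3^2 ≡ 3^2 = 9 ≡ 9 (mod 2077)
3^4 ≡ 9^2 = 81 ≡ 81 (mod 2077)
3^8 ≡ 81^2 = 6561 ≡ 330 (mod 2077)
3^16 ≡ 330^2 = 108900 ≡ 896 (mod 2077)
3^32 ≡ 896^2 = 802816 ≡ 1094 (mod 2077)
3^64 ≡ 1094^2 = 1196836 ≡ 484 (mod 2077)
3^128 ≡ 484^2 = 234256 ≡ 1632 (mod 2077)
3^256 ≡ 1632^2 = 2663424 ≡ 710 (mod 2077)
3^512 ≡ 710^2 = 504100 ≡ 1466 (mod 2077)
3^1024 ≡ 1466^2 = 2149156 ≡ 1538 (mod 2077)
3^2048 ≡ 1538^2 = 2365444 ≡ 1818 (mod 2077)
2076 = 2048 + 16 + 8 + 4 in binary powers of 2.
So 3^2076 ≡ 1818 · 896 · 330 · 81 ≡ 1938 (mod 2077).
Since 1938 ≠ 1, base 3 is a Fermat witness: 2077 is composite.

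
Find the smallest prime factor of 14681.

14681 is odd.
Digit sum 20, not divisible by 3.
Ends in 1: not divisible by 5.
7: 14681 = 7·2097 + 2
11: 14681 = 11·1334 + 7
13: 14681 = 13·1129 + 4
17: 14681 = 17·863 + 10
19: 14681 = 19·772 + 13
23: 14681 = 23·638 + 7
29: 14681 = 29·506 + 7
31: 14681 = 31·473 + 18
37: 14681 = 37·396 + 29
41: 14681 = 41·358 + 3
43: 14681 = 43·341 + 18
47: 14681 = 47·312 + 17
53: 14681 = 53·277

53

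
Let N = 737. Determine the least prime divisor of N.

11

737 is odd.
Digit sum 17, not divisible by 3.
Ends in 7: not divisible by 5.
7: 737 = 7·105 + 2
11: 737 = 11·67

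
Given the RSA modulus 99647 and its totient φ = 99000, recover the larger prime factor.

φ(n) = (p−1)(q−1) = n − (p+q) + 1, so p + q = 99647 − 99000 + 1 = 648.
p and q are the roots of t² − 648t + 99647 = 0.
Discriminant: 648² − 4·99647 = 419904 − 398588 = 21316; √21316 = 146.
q = (648 − 146)/2 = 251, p = (648 + 146)/2 = 397.
Check: 251 · 397 = 99647.

397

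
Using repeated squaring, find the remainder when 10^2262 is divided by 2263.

10^1 ≡ 10 (mod 2263)
10^2 ≡ 10^2 = 100 ≡ 100 (mod 2263)
10^4 ≡ 100^2 = 10000 ≡ 948 (mod 2263)
10^8 ≡ 948^2 = 898704 ≡ 293 (mod 2263)
10^16 ≡ 293^2 = 85849 ≡ 2118 (mod 2263)
10^32 ≡ 2118^2 = 4485924 ≡ 658 (mod 2263)
10^64 ≡ 658^2 = 432964 ≡ 731 (mod 2263)
10^128 ≡ 731^2 = 534361 ≡ 293 (mod 2263)
10^256 ≡ 293^2 = 85849 ≡ 2118 (mod 2263)
10^512 ≡ 2118^2 = 4485924 ≡ 658 (mod 2263)
10^1024 ≡ 658^2 = 432964 ≡ 731 (mod 2263)
10^2048 ≡ 731^2 = 534361 ≡ 293 (mod 2263)
2262 = 2048 + 128 + 64 + 16 + 4 + 2 in binary powers of 2.
So 10^2262 ≡ 293 · 293 · 731 · 2118 · 948 · 100 ≡ 2236 (mod 2263).
Since 2236 ≠ 1, base 10 is a Fermat witness: 2263 is composite.

2236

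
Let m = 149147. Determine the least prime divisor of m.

29

149147 is odd.
Digit sum 26, not divisible by 3.
Ends in 7: not divisible by 5.
7: 149147 = 7·21306 + 5
11: 149147 = 11·13558 + 9
13: 149147 = 13·11472 + 11
17: 149147 = 17·8773 + 6
19: 149147 = 19·7849 + 16
23: 149147 = 23·6484 + 15
29: 149147 = 29·5143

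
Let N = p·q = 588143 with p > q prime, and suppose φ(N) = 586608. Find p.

809

φ(n) = (p−1)(q−1) = n − (p+q) + 1, so p + q = 588143 − 586608 + 1 = 1536.
p and q are the roots of t² − 1536t + 588143 = 0.
Discriminant: 1536² − 4·588143 = 2359296 − 2352572 = 6724; √6724 = 82.
q = (1536 − 82)/2 = 727, p = (1536 + 82)/2 = 809.
Check: 727 · 809 = 588143.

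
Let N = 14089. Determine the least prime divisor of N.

73

14089 is odd.
Digit sum 22, not divisible by 3.
Ends in 9: not divisible by 5.
7: 14089 = 7·2012 + 5
11: 14089 = 11·1280 + 9
13: 14089 = 13·1083 + 10
17: 14089 = 17·828 + 13
19: 14089 = 19·741 + 10
23: 14089 = 23·612 + 13
29: 14089 = 29·485 + 24
31: 14089 = 31·454 + 15
37: 14089 = 37·380 + 29
41: 14089 = 41·343 + 26
43: 14089 = 43·327 + 28
47: 14089 = 47·299 + 36
53: 14089 = 53·265 + 44
59: 14089 = 59·238 + 47
61: 14089 = 61·230 + 59
67: 14089 = 67·210 + 19
71: 14089 = 71·198 + 31
73: 14089 = 73·193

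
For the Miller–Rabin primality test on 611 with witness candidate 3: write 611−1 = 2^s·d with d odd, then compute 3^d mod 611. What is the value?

165

611 − 1 = 610 = 2^1 · 305, so d = 305.
3^1 ≡ 3 (mod 611)
3^2 ≡ 3^2 = 9 ≡ 9 (mod 611)
3^4 ≡ 9^2 = 81 ≡ 81 (mod 611)
3^8 ≡ 81^2 = 6561 ≡ 451 (mod 611)
3^16 ≡ 451^2 = 203401 ≡ 549 (mod 611)
3^32 ≡ 549^2 = 301401 ≡ 178 (mod 611)
3^64 ≡ 178^2 = 31684 ≡ 523 (mod 611)
3^128 ≡ 523^2 = 273529 ≡ 412 (mod 611)
3^256 ≡ 412^2 = 169744 ≡ 497 (mod 611)
305 = 256 + 32 + 16 + 1 in binary powers of 2.
So 3^305 ≡ 497 · 178 · 549 · 3 ≡ 165 (mod 611).
Squaring chain: 165; never reaches −1, so base 3 is a Miller–Rabin witness that 611 is composite.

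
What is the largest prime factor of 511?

73

511 = 7 · 73
73 is prime.
So 511 = 7 · 73; the largest prime factor is 73.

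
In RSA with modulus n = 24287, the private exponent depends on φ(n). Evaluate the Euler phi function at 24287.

Factor: 24287 = 149 · 163.
φ(24287) = (149−1) · (163−1) = 148 · 162 = 23976.

23976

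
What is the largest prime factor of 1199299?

79

1199299 = 17 · 70547
70547 = 19 · 3713
3713 = 47 · 79
79 is prime.
So 1199299 = 17 · 19 · 47 · 79; the largest prime factor is 79.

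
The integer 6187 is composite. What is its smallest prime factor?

6187 is odd.
Digit sum 22, not divisible by 3.
Ends in 7: not divisible by 5.
7: 6187 = 7·883 + 6
11: 6187 = 11·562 + 5
13: 6187 = 13·475 + 12
17: 6187 = 17·363 + 16
19: 6187 = 19·325 + 12
23: 6187 = 23·269

23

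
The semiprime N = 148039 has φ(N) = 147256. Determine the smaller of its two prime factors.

φ(n) = (p−1)(q−1) = n − (p+q) + 1, so p + q = 148039 − 147256 + 1 = 784.
p and q are the roots of t² − 784t + 148039 = 0.
Discriminant: 784² − 4·148039 = 614656 − 592156 = 22500; √22500 = 150.
q = (784 − 150)/2 = 317, p = (784 + 150)/2 = 467.
Check: 317 · 467 = 148039.

317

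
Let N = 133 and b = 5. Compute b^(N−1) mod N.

64

5^1 ≡ 5 (mod 133)
5^2 ≡ 5^2 = 25 ≡ 25 (mod 133)
5^4 ≡ 25^2 = 625 ≡ 93 (mod 133)
5^8 ≡ 93^2 = 8649 ≡ 4 (mod 133)
5^16 ≡ 4^2 = 16 ≡ 16 (mod 133)
5^32 ≡ 16^2 = 256 ≡ 123 (mod 133)
5^64 ≡ 123^2 = 15129 ≡ 100 (mod 133)
5^128 ≡ 100^2 = 10000 ≡ 25 (mod 133)
132 = 128 + 4 in binary powers of 2.
So 5^132 ≡ 25 · 93 ≡ 64 (mod 133).
Since 64 ≠ 1, base 5 is a Fermat witness: 133 is composite.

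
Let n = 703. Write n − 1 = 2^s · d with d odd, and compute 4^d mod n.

703 − 1 = 702 = 2^1 · 351, so d = 351.
4^1 ≡ 4 (mod 703)
4^2 ≡ 4^2 = 16 ≡ 16 (mod 703)
4^4 ≡ 16^2 = 256 ≡ 256 (mod 703)
4^8 ≡ 256^2 = 65536 ≡ 157 (mod 703)
4^16 ≡ 157^2 = 24649 ≡ 44 (mod 703)
4^32 ≡ 44^2 = 1936 ≡ 530 (mod 703)
4^64 ≡ 530^2 = 280900 ≡ 403 (mod 703)
4^128 ≡ 403^2 = 162409 ≡ 16 (mod 703)
4^256 ≡ 16^2 = 256 ≡ 256 (mod 703)
351 = 256 + 64 + 16 + 8 + 4 + 2 + 1 in binary powers of 2.
So 4^351 ≡ 256 · 403 · 44 · 157 · 256 · 16 · 4 ≡ 628 (mod 703).
Squaring chain: 628; never reaches −1, so base 4 is a Miller–Rabin witness that 703 is composite.

628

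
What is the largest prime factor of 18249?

18249 = 3 · 6083
6083 = 7 · 869
869 = 11 · 79
79 is prime.
So 18249 = 3 · 7 · 11 · 79; the largest prime factor is 79.

79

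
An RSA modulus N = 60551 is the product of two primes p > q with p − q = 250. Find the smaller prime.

151

Since p = q + 250, we have 60551 = q(q + 250), so q² + 250q − 60551 = 0.
Discriminant: 250² + 4·60551 = 62500 + 242204 = 304704; √304704 = 552.
q = (−250 + 552)/2 = 151, and p = q + 250 = 401.
Check: 151 · 401 = 60551.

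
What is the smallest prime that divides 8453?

8453 is odd.
Digit sum 20, not divisible by 3.
Ends in 3: not divisible by 5.
7: 8453 = 7·1207 + 4
11: 8453 = 11·768 + 5
13: 8453 = 13·650 + 3
17: 8453 = 17·497 + 4
19: 8453 = 19·444 + 17
23: 8453 = 23·367 + 12
29: 8453 = 29·291 + 14
31: 8453 = 31·272 + 21
37: 8453 = 37·228 + 17
41: 8453 = 41·206 + 7
43: 8453 = 43·196 + 25
47: 8453 = 47·179 + 40
53: 8453 = 53·159 + 26
59: 8453 = 59·143 + 16
61: 8453 = 61·138 + 35
67: 8453 = 67·126 + 11
71: 8453 = 71·119 + 4
73: 8453 = 73·115 + 58
79: 8453 = 79·107

79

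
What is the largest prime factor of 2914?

47

2914 = 2 · 1457
1457 = 31 · 47
47 is prime.
So 2914 = 2 · 31 · 47; the largest prime factor is 47.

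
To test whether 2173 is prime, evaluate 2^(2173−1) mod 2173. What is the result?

2^1 ≡ 2 (mod 2173)
2^2 ≡ 2^2 = 4 ≡ 4 (mod 2173)
2^4 ≡ 4^2 = 16 ≡ 16 (mod 2173)
2^8 ≡ 16^2 = 256 ≡ 256 (mod 2173)
2^16 ≡ 256^2 = 65536 ≡ 346 (mod 2173)
2^32 ≡ 346^2 = 119716 ≡ 201 (mod 2173)
2^64 ≡ 201^2 = 40401 ≡ 1287 (mod 2173)
2^128 ≡ 1287^2 = 1656369 ≡ 543 (mod 2173)
2^256 ≡ 543^2 = 294849 ≡ 1494 (mod 2173)
2^512 ≡ 1494^2 = 2232036 ≡ 365 (mod 2173)
2^1024 ≡ 365^2 = 133225 ≡ 672 (mod 2173)
2^2048 ≡ 672^2 = 451584 ≡ 1773 (mod 2173)
2172 = 2048 + 64 + 32 + 16 + 8 + 4 in binary powers of 2.
So 2^2172 ≡ 1773 · 1287 · 201 · 346 · 256 · 16 ≡ 1636 (mod 2173).
Since 1636 ≠ 1, base 2 is a Fermat witness: 2173 is composite.

1636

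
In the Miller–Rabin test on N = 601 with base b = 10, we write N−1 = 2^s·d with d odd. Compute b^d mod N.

601 − 1 = 600 = 2^3 · 75, so d = 75.
10^1 ≡ 10 (mod 601)
10^2 ≡ 10^2 = 100 ≡ 100 (mod 601)
10^4 ≡ 100^2 = 10000 ≡ 384 (mod 601)
10^8 ≡ 384^2 = 147456 ≡ 211 (mod 601)
10^16 ≡ 211^2 = 44521 ≡ 47 (mod 601)
10^32 ≡ 47^2 = 2209 ≡ 406 (mod 601)
10^64 ≡ 406^2 = 164836 ≡ 162 (mod 601)
75 = 64 + 8 + 2 + 1 in binary powers of 2.
So 10^75 ≡ 162 · 211 · 100 · 10 ≡ 125 (mod 601).
Squaring chain: 125 → 600 → 1; reaches −1, so base 10 does not prove 601 composite.

125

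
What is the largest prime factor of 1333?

1333 = 31 · 43
43 is prime.
So 1333 = 31 · 43; the largest prime factor is 43.

43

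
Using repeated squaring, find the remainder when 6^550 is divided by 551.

310

6^1 ≡ 6 (mod 551)
6^2 ≡ 6^2 = 36 ≡ 36 (mod 551)
6^4 ≡ 36^2 = 1296 ≡ 194 (mod 551)
6^8 ≡ 194^2 = 37636 ≡ 168 (mod 551)
6^16 ≡ 168^2 = 28224 ≡ 123 (mod 551)
6^32 ≡ 123^2 = 15129 ≡ 252 (mod 551)
6^64 ≡ 252^2 = 63504 ≡ 139 (mod 551)
6^128 ≡ 139^2 = 19321 ≡ 36 (mod 551)
6^256 ≡ 36^2 = 1296 ≡ 194 (mod 551)
6^512 ≡ 194^2 = 37636 ≡ 168 (mod 551)
550 = 512 + 32 + 4 + 2 in binary powers of 2.
So 6^550 ≡ 168 · 252 · 194 · 36 ≡ 310 (mod 551).
Since 310 ≠ 1, base 6 is a Fermat witness: 551 is composite.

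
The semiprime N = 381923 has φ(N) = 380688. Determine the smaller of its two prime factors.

617

φ(n) = (p−1)(q−1) = n − (p+q) + 1, so p + q = 381923 − 380688 + 1 = 1236.
p and q are the roots of t² − 1236t + 381923 = 0.
Discriminant: 1236² − 4·381923 = 1527696 − 1527692 = 4; √4 = 2.
q = (1236 − 2)/2 = 617, p = (1236 + 2)/2 = 619.
Check: 617 · 619 = 381923.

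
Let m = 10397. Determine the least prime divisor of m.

37

10397 is odd.
Digit sum 20, not divisible by 3.
Ends in 7: not divisible by 5.
7: 10397 = 7·1485 + 2
11: 10397 = 11·945 + 2
13: 10397 = 13·799 + 10
17: 10397 = 17·611 + 10
19: 10397 = 19·547 + 4
23: 10397 = 23·452 + 1
29: 10397 = 29·358 + 15
31: 10397 = 31·335 + 12
37: 10397 = 37·281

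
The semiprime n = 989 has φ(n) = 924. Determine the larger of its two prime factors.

43

φ(n) = (p−1)(q−1) = n − (p+q) + 1, so p + q = 989 − 924 + 1 = 66.
p and q are the roots of t² − 66t + 989 = 0.
Discriminant: 66² − 4·989 = 4356 − 3956 = 400; √400 = 20.
q = (66 − 20)/2 = 23, p = (66 + 20)/2 = 43.
Check: 23 · 43 = 989.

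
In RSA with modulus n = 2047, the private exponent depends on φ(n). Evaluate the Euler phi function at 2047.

Factor: 2047 = 23 · 89.
φ(2047) = (23−1) · (89−1) = 22 · 88 = 1936.

1936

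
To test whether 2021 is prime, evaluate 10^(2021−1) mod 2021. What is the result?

10^1 ≡ 10 (mod 2021)
10^2 ≡ 10^2 = 100 ≡ 100 (mod 2021)
10^4 ≡ 100^2 = 10000 ≡ 1916 (mod 2021)
10^8 ≡ 1916^2 = 3671056 ≡ 920 (mod 2021)
10^16 ≡ 920^2 = 846400 ≡ 1622 (mod 2021)
10^32 ≡ 1622^2 = 2630884 ≡ 1563 (mod 2021)
10^64 ≡ 1563^2 = 2442969 ≡ 1601 (mod 2021)
10^128 ≡ 1601^2 = 2563201 ≡ 573 (mod 2021)
10^256 ≡ 573^2 = 328329 ≡ 927 (mod 2021)
10^512 ≡ 927^2 = 859329 ≡ 404 (mod 2021)
10^1024 ≡ 404^2 = 163216 ≡ 1536 (mod 2021)
2020 = 1024 + 512 + 256 + 128 + 64 + 32 + 4 in binary powers of 2.
So 10^2020 ≡ 1536 · 404 · 927 · 573 · 1601 · 1563 · 1916 ≡ 1615 (mod 2021).
Since 1615 ≠ 1, base 10 is a Fermat witness: 2021 is composite.

1615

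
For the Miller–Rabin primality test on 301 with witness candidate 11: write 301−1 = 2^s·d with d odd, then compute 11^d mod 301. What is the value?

301 − 1 = 300 = 2^2 · 75, so d = 75.
11^1 ≡ 11 (mod 301)
11^2 ≡ 11^2 = 121 ≡ 121 (mod 301)
11^4 ≡ 121^2 = 14641 ≡ 193 (mod 301)
11^8 ≡ 193^2 = 37249 ≡ 226 (mod 301)
11^16 ≡ 226^2 = 51076 ≡ 207 (mod 301)
11^32 ≡ 207^2 = 42849 ≡ 107 (mod 301)
11^64 ≡ 107^2 = 11449 ≡ 11 (mod 301)
75 = 64 + 8 + 2 + 1 in binary powers of 2.
So 11^75 ≡ 11 · 226 · 121 · 11 ≡ 274 (mod 301).
Squaring chain: 274 → 127; never reaches −1, so base 11 is a Miller–Rabin witness that 301 is composite.

274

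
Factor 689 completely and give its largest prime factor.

53

689 = 13 · 53
53 is prime.
So 689 = 13 · 53; the largest prime factor is 53.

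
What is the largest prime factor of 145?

29

145 = 5 · 29
29 is prime.
So 145 = 5 · 29; the largest prime factor is 29.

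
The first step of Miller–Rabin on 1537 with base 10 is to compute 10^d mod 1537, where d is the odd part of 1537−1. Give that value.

1537 − 1 = 1536 = 2^9 · 3, so d = 3.
10^1 ≡ 10 (mod 1537)
10^2 ≡ 10^2 = 100 ≡ 100 (mod 1537)
3 = 2 + 1 in binary powers of 2.
So 10^3 ≡ 100 · 10 ≡ 1000 (mod 1537).
Squaring chain: 1000 → 950 → 281 → 574 → 558 → 890 → 545 → 384 → 1441; never reaches −1, so base 10 is a Miller–Rabin witness that 1537 is composite.

1000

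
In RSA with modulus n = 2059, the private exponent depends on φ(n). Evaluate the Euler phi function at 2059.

1960

Factor: 2059 = 29 · 71.
φ(2059) = (29−1) · (71−1) = 28 · 70 = 1960.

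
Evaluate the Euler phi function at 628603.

606528

Factor: 628603 = 73 · 79 · 109.
φ(628603) = (73−1) · (79−1) · (109−1) = 72 · 78 · 108 = 606528.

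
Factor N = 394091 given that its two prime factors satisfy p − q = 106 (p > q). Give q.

577

Since p = q + 106, we have 394091 = q(q + 106), so q² + 106q − 394091 = 0.
Discriminant: 106² + 4·394091 = 11236 + 1576364 = 1587600; √1587600 = 1260.
q = (−106 + 1260)/2 = 577, and p = q + 106 = 683.
Check: 577 · 683 = 394091.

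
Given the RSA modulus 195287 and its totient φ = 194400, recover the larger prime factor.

487

φ(n) = (p−1)(q−1) = n − (p+q) + 1, so p + q = 195287 − 194400 + 1 = 888.
p and q are the roots of t² − 888t + 195287 = 0.
Discriminant: 888² − 4·195287 = 788544 − 781148 = 7396; √7396 = 86.
q = (888 − 86)/2 = 401, p = (888 + 86)/2 = 487.
Check: 401 · 487 = 195287.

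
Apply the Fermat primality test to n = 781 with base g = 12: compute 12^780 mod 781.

12^1 ≡ 12 (mod 781)
12^2 ≡ 12^2 = 144 ≡ 144 (mod 781)
12^4 ≡ 144^2 = 20736 ≡ 430 (mod 781)
12^8 ≡ 430^2 = 184900 ≡ 584 (mod 781)
12^16 ≡ 584^2 = 341056 ≡ 540 (mod 781)
12^32 ≡ 540^2 = 291600 ≡ 287 (mod 781)
12^64 ≡ 287^2 = 82369 ≡ 364 (mod 781)
12^128 ≡ 364^2 = 132496 ≡ 507 (mod 781)
12^256 ≡ 507^2 = 257049 ≡ 100 (mod 781)
12^512 ≡ 100^2 = 10000 ≡ 628 (mod 781)
780 = 512 + 256 + 8 + 4 in binary powers of 2.
So 12^780 ≡ 628 · 100 · 584 · 430 ≡ 529 (mod 781).
Since 529 ≠ 1, base 12 is a Fermat witness: 781 is composite.

529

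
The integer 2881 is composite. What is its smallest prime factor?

43

2881 is odd.
Digit sum 19, not divisible by 3.
Ends in 1: not divisible by 5.
7: 2881 = 7·411 + 4
11: 2881 = 11·261 + 10
13: 2881 = 13·221 + 8
17: 2881 = 17·169 + 8
19: 2881 = 19·151 + 12
23: 2881 = 23·125 + 6
29: 2881 = 29·99 + 10
31: 2881 = 31·92 + 29
37: 2881 = 37·77 + 32
41: 2881 = 41·70 + 11
43: 2881 = 43·67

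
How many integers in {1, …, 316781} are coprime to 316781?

Factor: 316781 = 43 · 53 · 139.
φ(316781) = (43−1) · (53−1) · (139−1) = 42 · 52 · 138 = 301392.

301392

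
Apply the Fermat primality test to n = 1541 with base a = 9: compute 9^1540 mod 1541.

1

9^1 ≡ 9 (mod 1541)
9^2 ≡ 9^2 = 81 ≡ 81 (mod 1541)
9^4 ≡ 81^2 = 6561 ≡ 397 (mod 1541)
9^8 ≡ 397^2 = 157609 ≡ 427 (mod 1541)
9^16 ≡ 427^2 = 182329 ≡ 491 (mod 1541)
9^32 ≡ 491^2 = 241081 ≡ 685 (mod 1541)
9^64 ≡ 685^2 = 469225 ≡ 761 (mod 1541)
9^128 ≡ 761^2 = 579121 ≡ 1246 (mod 1541)
9^256 ≡ 1246^2 = 1552516 ≡ 729 (mod 1541)
9^512 ≡ 729^2 = 531441 ≡ 1337 (mod 1541)
9^1024 ≡ 1337^2 = 1787569 ≡ 9 (mod 1541)
1540 = 1024 + 512 + 4 in binary powers of 2.
So 9^1540 ≡ 9 · 1337 · 397 ≡ 1 (mod 1541).
Since the result is 1, base 9 gives no evidence that 1541 is composite.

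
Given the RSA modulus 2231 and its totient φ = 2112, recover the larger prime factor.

97

φ(n) = (p−1)(q−1) = n − (p+q) + 1, so p + q = 2231 − 2112 + 1 = 120.
p and q are the roots of t² − 120t + 2231 = 0.
Discriminant: 120² − 4·2231 = 14400 − 8924 = 5476; √5476 = 74.
q = (120 − 74)/2 = 23, p = (120 + 74)/2 = 97.
Check: 23 · 97 = 2231.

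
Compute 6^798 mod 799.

247

6^1 ≡ 6 (mod 799)
6^2 ≡ 6^2 = 36 ≡ 36 (mod 799)
6^4 ≡ 36^2 = 1296 ≡ 497 (mod 799)
6^8 ≡ 497^2 = 247009 ≡ 118 (mod 799)
6^16 ≡ 118^2 = 13924 ≡ 341 (mod 799)
6^32 ≡ 341^2 = 116281 ≡ 426 (mod 799)
6^64 ≡ 426^2 = 181476 ≡ 103 (mod 799)
6^128 ≡ 103^2 = 10609 ≡ 222 (mod 799)
6^256 ≡ 222^2 = 49284 ≡ 545 (mod 799)
6^512 ≡ 545^2 = 297025 ≡ 596 (mod 799)
798 = 512 + 256 + 16 + 8 + 4 + 2 in binary powers of 2.
So 6^798 ≡ 596 · 545 · 341 · 118 · 497 · 36 ≡ 247 (mod 799).
Since 247 ≠ 1, base 6 is a Fermat witness: 799 is composite.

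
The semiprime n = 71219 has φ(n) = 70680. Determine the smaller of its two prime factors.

φ(n) = (p−1)(q−1) = n − (p+q) + 1, so p + q = 71219 − 70680 + 1 = 540.
p and q are the roots of t² − 540t + 71219 = 0.
Discriminant: 540² − 4·71219 = 291600 − 284876 = 6724; √6724 = 82.
q = (540 − 82)/2 = 229, p = (540 + 82)/2 = 311.
Check: 229 · 311 = 71219.

229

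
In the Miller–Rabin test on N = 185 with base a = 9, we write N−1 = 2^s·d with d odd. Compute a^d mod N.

185 − 1 = 184 = 2^3 · 23, so d = 23.
9^1 ≡ 9 (mod 185)
9^2 ≡ 9^2 = 81 ≡ 81 (mod 185)
9^4 ≡ 81^2 = 6561 ≡ 86 (mod 185)
9^8 ≡ 86^2 = 7396 ≡ 181 (mod 185)
9^16 ≡ 181^2 = 32761 ≡ 16 (mod 185)
23 = 16 + 4 + 2 + 1 in binary powers of 2.
So 9^23 ≡ 16 · 86 · 81 · 9 ≡ 34 (mod 185).
Squaring chain: 34 → 46 → 81; never reaches −1, so base 9 is a Miller–Rabin witness that 185 is composite.

34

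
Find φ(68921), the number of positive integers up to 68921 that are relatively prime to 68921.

67240

Factor: 68921 = 41^3.
φ(68921) = 41^2·(41−1) = 67240.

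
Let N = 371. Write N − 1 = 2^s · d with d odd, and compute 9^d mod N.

305

371 − 1 = 370 = 2^1 · 185, so d = 185.
9^1 ≡ 9 (mod 371)
9^2 ≡ 9^2 = 81 ≡ 81 (mod 371)
9^4 ≡ 81^2 = 6561 ≡ 254 (mod 371)
9^8 ≡ 254^2 = 64516 ≡ 333 (mod 371)
9^16 ≡ 333^2 = 110889 ≡ 331 (mod 371)
9^32 ≡ 331^2 = 109561 ≡ 116 (mod 371)
9^64 ≡ 116^2 = 13456 ≡ 100 (mod 371)
9^128 ≡ 100^2 = 10000 ≡ 354 (mod 371)
185 = 128 + 32 + 16 + 8 + 1 in binary powers of 2.
So 9^185 ≡ 354 · 116 · 331 · 333 · 9 ≡ 305 (mod 371).
Squaring chain: 305; never reaches −1, so base 9 is a Miller–Rabin witness that 371 is composite.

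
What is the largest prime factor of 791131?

791131 = 11 · 71921
71921 = 23 · 3127
3127 = 53 · 59
59 is prime.
So 791131 = 11 · 23 · 53 · 59; the largest prime factor is 59.

59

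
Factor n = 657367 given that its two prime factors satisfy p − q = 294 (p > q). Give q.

677

Since p = q + 294, we have 657367 = q(q + 294), so q² + 294q − 657367 = 0.
Discriminant: 294² + 4·657367 = 86436 + 2629468 = 2715904; √2715904 = 1648.
q = (−294 + 1648)/2 = 677, and p = q + 294 = 971.
Check: 677 · 971 = 657367.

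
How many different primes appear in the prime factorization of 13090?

13090 = 2 · 6545
6545 = 5 · 1309
1309 = 7 · 187
187 = 11 · 17
13090 = 2 · 5 · 7 · 11 · 17, which has 5 distinct prime factors.

5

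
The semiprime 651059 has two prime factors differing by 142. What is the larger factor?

Since p = q + 142, we have 651059 = q(q + 142), so q² + 142q − 651059 = 0.
Discriminant: 142² + 4·651059 = 20164 + 2604236 = 2624400; √2624400 = 1620.
q = (−142 + 1620)/2 = 739, and p = q + 142 = 881.
Check: 739 · 881 = 651059.

881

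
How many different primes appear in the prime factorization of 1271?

1271 = 31 · 41
1271 = 31 · 41, which has 2 distinct prime factors.

2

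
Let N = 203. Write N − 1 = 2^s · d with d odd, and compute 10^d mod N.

203 − 1 = 202 = 2^1 · 101, so d = 101.
10^1 ≡ 10 (mod 203)
10^2 ≡ 10^2 = 100 ≡ 100 (mod 203)
10^4 ≡ 100^2 = 10000 ≡ 53 (mod 203)
10^8 ≡ 53^2 = 2809 ≡ 170 (mod 203)
10^16 ≡ 170^2 = 28900 ≡ 74 (mod 203)
10^32 ≡ 74^2 = 5476 ≡ 198 (mod 203)
10^64 ≡ 198^2 = 39204 ≡ 25 (mod 203)
101 = 64 + 32 + 4 + 1 in binary powers of 2.
So 10^101 ≡ 25 · 198 · 53 · 10 ≡ 131 (mod 203).
Squaring chain: 131; never reaches −1, so base 10 is a Miller–Rabin witness that 203 is composite.

131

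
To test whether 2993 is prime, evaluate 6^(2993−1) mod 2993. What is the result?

6^1 ≡ 6 (mod 2993)
6^2 ≡ 6^2 = 36 ≡ 36 (mod 2993)
6^4 ≡ 36^2 = 1296 ≡ 1296 (mod 2993)
6^8 ≡ 1296^2 = 1679616 ≡ 543 (mod 2993)
6^16 ≡ 543^2 = 294849 ≡ 1535 (mod 2993)
6^32 ≡ 1535^2 = 2356225 ≡ 734 (mod 2993)
6^64 ≡ 734^2 = 538756 ≡ 16 (mod 2993)
6^128 ≡ 16^2 = 256 ≡ 256 (mod 2993)
6^256 ≡ 256^2 = 65536 ≡ 2683 (mod 2993)
6^512 ≡ 2683^2 = 7198489 ≡ 324 (mod 2993)
6^1024 ≡ 324^2 = 104976 ≡ 221 (mod 2993)
6^2048 ≡ 221^2 = 48841 ≡ 953 (mod 2993)
2992 = 2048 + 512 + 256 + 128 + 32 + 16 in binary powers of 2.
So 6^2992 ≡ 953 · 324 · 2683 · 256 · 734 · 1535 ≡ 201 (mod 2993).
Since 201 ≠ 1, base 6 is a Fermat witness: 2993 is composite.

201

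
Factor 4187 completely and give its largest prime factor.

79

4187 = 53 · 79
79 is prime.
So 4187 = 53 · 79; the largest prime factor is 79.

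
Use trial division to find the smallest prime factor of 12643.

47

12643 is odd.
Digit sum 16, not divisible by 3.
Ends in 3: not divisible by 5.
7: 12643 = 7·1806 + 1
11: 12643 = 11·1149 + 4
13: 12643 = 13·972 + 7
17: 12643 = 17·743 + 12
19: 12643 = 19·665 + 8
23: 12643 = 23·549 + 16
29: 12643 = 29·435 + 28
31: 12643 = 31·407 + 26
37: 12643 = 37·341 + 26
41: 12643 = 41·308 + 15
43: 12643 = 43·294 + 1
47: 12643 = 47·269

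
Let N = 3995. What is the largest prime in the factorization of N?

47

3995 = 5 · 799
799 = 17 · 47
47 is prime.
So 3995 = 5 · 17 · 47; the largest prime factor is 47.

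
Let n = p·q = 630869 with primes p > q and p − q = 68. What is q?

761

Since p = q + 68, we have 630869 = q(q + 68), so q² + 68q − 630869 = 0.
Discriminant: 68² + 4·630869 = 4624 + 2523476 = 2528100; √2528100 = 1590.
q = (−68 + 1590)/2 = 761, and p = q + 68 = 829.
Check: 761 · 829 = 630869.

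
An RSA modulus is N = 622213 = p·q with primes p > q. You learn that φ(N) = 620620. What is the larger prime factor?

φ(n) = (p−1)(q−1) = n − (p+q) + 1, so p + q = 622213 − 620620 + 1 = 1594.
p and q are the roots of t² − 1594t + 622213 = 0.
Discriminant: 1594² − 4·622213 = 2540836 − 2488852 = 51984; √51984 = 228.
q = (1594 − 228)/2 = 683, p = (1594 + 228)/2 = 911.
Check: 683 · 911 = 622213.

911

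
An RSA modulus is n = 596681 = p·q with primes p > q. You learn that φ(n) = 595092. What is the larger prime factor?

983

φ(n) = (p−1)(q−1) = n − (p+q) + 1, so p + q = 596681 − 595092 + 1 = 1590.
p and q are the roots of t² − 1590t + 596681 = 0.
Discriminant: 1590² − 4·596681 = 2528100 − 2386724 = 141376; √141376 = 376.
q = (1590 − 376)/2 = 607, p = (1590 + 376)/2 = 983.
Check: 607 · 983 = 596681.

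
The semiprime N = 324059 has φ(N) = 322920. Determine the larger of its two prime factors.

φ(n) = (p−1)(q−1) = n − (p+q) + 1, so p + q = 324059 − 322920 + 1 = 1140.
p and q are the roots of t² − 1140t + 324059 = 0.
Discriminant: 1140² − 4·324059 = 1299600 − 1296236 = 3364; √3364 = 58.
q = (1140 − 58)/2 = 541, p = (1140 + 58)/2 = 599.
Check: 541 · 599 = 324059.

599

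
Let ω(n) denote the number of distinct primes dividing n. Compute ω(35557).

35557 = 31^2 · 37
35557 = 31^2 · 37, which has 2 distinct prime factors.

2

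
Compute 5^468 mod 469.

148

5^1 ≡ 5 (mod 469)
5^2 ≡ 5^2 = 25 ≡ 25 (mod 469)
5^4 ≡ 25^2 = 625 ≡ 156 (mod 469)
5^8 ≡ 156^2 = 24336 ≡ 417 (mod 469)
5^16 ≡ 417^2 = 173889 ≡ 359 (mod 469)
5^32 ≡ 359^2 = 128881 ≡ 375 (mod 469)
5^64 ≡ 375^2 = 140625 ≡ 394 (mod 469)
5^128 ≡ 394^2 = 155236 ≡ 466 (mod 469)
5^256 ≡ 466^2 = 217156 ≡ 9 (mod 469)
468 = 256 + 128 + 64 + 16 + 4 in binary powers of 2.
So 5^468 ≡ 9 · 466 · 394 · 359 · 156 ≡ 148 (mod 469).
Since 148 ≠ 1, base 5 is a Fermat witness: 469 is composite.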